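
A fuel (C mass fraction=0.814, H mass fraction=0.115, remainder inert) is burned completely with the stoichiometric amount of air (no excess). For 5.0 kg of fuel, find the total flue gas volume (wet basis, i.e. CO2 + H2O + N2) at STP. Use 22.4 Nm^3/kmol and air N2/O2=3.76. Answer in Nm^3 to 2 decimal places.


Per kg fuel: CO2 = (C/12 kmol)*22.4 = (0.814/12)*22.4 = 1.51947 Nm^3
Per kg fuel: H2O = (H/2 kmol)*22.4 = (0.115/2)*22.4 = 1.28800 Nm^3
O2 needed per kg fuel = C/12 + H/4 = 0.814/12 + 0.115/4 = 0.09658333 kmol
Per kg fuel: N2 = O2*3.76*22.4 = 0.09658333*3.76*22.4 = 8.13463 Nm^3
Total per kg = 1.51947 + 1.28800 + 8.13463 = 10.94210 Nm^3
Total = 10.94210 * 5.0 = 54.71 Nm^3


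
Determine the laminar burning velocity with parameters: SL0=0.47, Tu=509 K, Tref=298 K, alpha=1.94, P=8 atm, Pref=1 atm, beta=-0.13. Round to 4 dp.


SL = SL0 * (Tu/Tref)^alpha * (P/Pref)^beta
T ratio = 509/298 = 1.70805369
(T ratio)^alpha = 1.70805369^1.94 = 2.825224
(P/Pref)^beta = 8^(-0.13) = 0.763130
SL = 0.47 * 2.825224 * 0.763130 = 1.0133 m/s


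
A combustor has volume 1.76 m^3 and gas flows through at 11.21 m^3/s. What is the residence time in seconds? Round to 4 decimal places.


tau = V / Q_flow
tau = 1.76 / 11.21 = 0.1570 s


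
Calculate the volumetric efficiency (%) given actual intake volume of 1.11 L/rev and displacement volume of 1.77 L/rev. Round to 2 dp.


eta_v = (V_actual / V_disp) * 100
Ratio = 1.11 / 1.77 = 0.6271
eta_v = 0.6271 * 100 = 62.71%


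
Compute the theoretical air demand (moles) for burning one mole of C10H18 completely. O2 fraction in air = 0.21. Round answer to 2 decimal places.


Balanced combustion: C10H18 + 14.5 O2 -> 10 CO2 + 9 H2O
O2 needed = C + H/4 = 10 + 18/4 = 14.50 moles
Air moles = O2 / 0.21 = 14.50 / 0.21 = 69.05 moles air


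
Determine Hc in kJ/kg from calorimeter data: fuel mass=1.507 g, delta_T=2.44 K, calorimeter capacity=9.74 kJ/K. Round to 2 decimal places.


Hc = C_cal * delta_T / m_fuel
Q_released = 9.74 * 2.44 = 23.7656 kJ
m_fuel = 1.507 g = 1.507/1000 kg = 0.001507 kg
Hc = 23.7656 / 0.001507 = 15770.14 kJ/kg


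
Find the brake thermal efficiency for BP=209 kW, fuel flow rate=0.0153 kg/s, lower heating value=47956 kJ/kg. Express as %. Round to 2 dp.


eta_BTE = (BP / (mf * LHV)) * 100
Denominator = 0.0153 * 47956 = 733.7268 kW
eta_BTE = (209 / 733.7268) * 100 = 28.48%


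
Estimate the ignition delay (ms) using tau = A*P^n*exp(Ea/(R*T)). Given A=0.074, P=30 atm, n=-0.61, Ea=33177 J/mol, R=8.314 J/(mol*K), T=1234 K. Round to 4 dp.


tau = A * P^n * exp(Ea/(R*T))
P^n = 30^(-0.61) = 0.12559028
Ea/(R*T) = 33177/(8.314*1234) = 3.233791
exp(Ea/(R*T)) = 25.375671
tau = 0.074 * 0.12559028 * 25.375671 = 0.2358 ms


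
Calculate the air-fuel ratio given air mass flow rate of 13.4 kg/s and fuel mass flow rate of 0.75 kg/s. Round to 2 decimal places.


AFR = m_air / m_fuel
AFR = 13.4 / 0.75 = 17.87


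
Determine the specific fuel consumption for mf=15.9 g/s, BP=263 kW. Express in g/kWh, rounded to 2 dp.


SFC = (mf / BP) * 3600
Rate = 15.9 / 263 = 0.060456 g/(s*kW)
SFC = 0.060456 * 3600 = 217.64 g/kWh


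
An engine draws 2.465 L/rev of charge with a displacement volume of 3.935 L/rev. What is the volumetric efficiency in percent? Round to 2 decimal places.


eta_v = (V_actual / V_disp) * 100
Ratio = 2.465 / 3.935 = 0.6264
eta_v = 0.6264 * 100 = 62.64%


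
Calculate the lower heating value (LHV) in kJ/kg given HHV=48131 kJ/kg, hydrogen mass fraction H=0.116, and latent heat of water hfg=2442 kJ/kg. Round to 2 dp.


LHV = HHV - hfg * 9 * H
Water correction = 2442 * 9 * 0.116 = 2549.448 kJ/kg
LHV = 48131 - 2549.448 = 45581.55 kJ/kg


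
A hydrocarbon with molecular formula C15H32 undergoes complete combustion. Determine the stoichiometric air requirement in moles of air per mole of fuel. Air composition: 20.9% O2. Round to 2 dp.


Balanced combustion: C15H32 + 23 O2 -> 15 CO2 + 16 H2O
O2 needed = C + H/4 = 15 + 32/4 = 23.00 moles
Air moles = O2 / 0.209 = 23.00 / 0.209 = 110.05 moles air


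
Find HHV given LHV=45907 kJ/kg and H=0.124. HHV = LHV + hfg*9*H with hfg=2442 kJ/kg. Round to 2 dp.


HHV = LHV + hfg * 9 * H
Water addition = 2442 * 9 * 0.124 = 2725.272 kJ/kg
HHV = 45907 + 2725.272 = 48632.27 kJ/kg


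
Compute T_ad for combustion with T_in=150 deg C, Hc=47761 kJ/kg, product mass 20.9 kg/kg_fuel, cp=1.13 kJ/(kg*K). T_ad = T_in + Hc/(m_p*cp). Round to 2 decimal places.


T_ad = T_in + Hc / (m_p * cp)
Denominator = 20.9 * 1.13 = 23.6170
Temperature rise = 47761 / 23.6170 = 2022.31 K
T_ad = 150 + 2022.31 = 2172.31 deg C


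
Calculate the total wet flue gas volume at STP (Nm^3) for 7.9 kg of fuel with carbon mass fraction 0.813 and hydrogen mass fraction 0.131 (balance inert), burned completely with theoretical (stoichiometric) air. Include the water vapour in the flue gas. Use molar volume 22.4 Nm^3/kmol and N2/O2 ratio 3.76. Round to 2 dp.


Per kg fuel: CO2 = (C/12 kmol)*22.4 = (0.813/12)*22.4 = 1.51760 Nm^3
Per kg fuel: H2O = (H/2 kmol)*22.4 = (0.131/2)*22.4 = 1.46720 Nm^3
O2 needed per kg fuel = C/12 + H/4 = 0.813/12 + 0.131/4 = 0.10050000 kmol
Per kg fuel: N2 = O2*3.76*22.4 = 0.10050000*3.76*22.4 = 8.46451 Nm^3
Total per kg = 1.51760 + 1.46720 + 8.46451 = 11.44931 Nm^3
Total = 11.44931 * 7.9 = 90.45 Nm^3


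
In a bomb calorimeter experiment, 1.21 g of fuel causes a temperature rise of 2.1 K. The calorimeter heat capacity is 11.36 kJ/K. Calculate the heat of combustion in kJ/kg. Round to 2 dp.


Hc = C_cal * delta_T / m_fuel
Q_released = 11.36 * 2.1 = 23.8560 kJ
m_fuel = 1.21 g = 1.21/1000 kg = 0.001210 kg
Hc = 23.8560 / 0.001210 = 19715.70 kJ/kg


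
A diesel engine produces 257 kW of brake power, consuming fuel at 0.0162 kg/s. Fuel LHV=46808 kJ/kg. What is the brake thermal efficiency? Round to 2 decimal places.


eta_BTE = (BP / (mf * LHV)) * 100
Denominator = 0.0162 * 46808 = 758.2896 kW
eta_BTE = (257 / 758.2896) * 100 = 33.89%


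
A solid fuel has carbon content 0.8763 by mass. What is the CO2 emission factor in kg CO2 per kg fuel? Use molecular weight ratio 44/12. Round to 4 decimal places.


EF = C_frac * (M_CO2 / M_C)
EF = 0.8763 * (44/12)
EF = 0.8763 * 3.666667 = 3.2131 kg_CO2/kg_fuel


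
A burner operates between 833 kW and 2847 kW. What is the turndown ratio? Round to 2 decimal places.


TDR = Q_max / Q_min
TDR = 2847 / 833 = 3.42


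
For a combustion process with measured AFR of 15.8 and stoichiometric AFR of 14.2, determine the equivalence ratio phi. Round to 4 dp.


phi = AFR_stoich / AFR_actual
phi = 14.2 / 15.8 = 0.8987


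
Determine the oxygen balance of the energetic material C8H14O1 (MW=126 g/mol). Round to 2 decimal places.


OB = -1600 * (2C + H/2 - O) / MW
Inner = 2*8 + 14/2 - 1 = 22.00
OB = -1600 * 22.00 / 126 = -279.37%


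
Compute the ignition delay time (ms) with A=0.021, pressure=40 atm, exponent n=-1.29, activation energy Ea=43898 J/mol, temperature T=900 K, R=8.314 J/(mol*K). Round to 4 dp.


tau = A * P^n * exp(Ea/(R*T))
P^n = 40^(-1.29) = 0.00857714
Ea/(R*T) = 43898/(8.314*900) = 5.866677
exp(Ea/(R*T)) = 353.073891
tau = 0.021 * 0.00857714 * 353.073891 = 0.0636 ms


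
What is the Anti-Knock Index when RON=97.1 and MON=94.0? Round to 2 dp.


AKI = (RON + MON) / 2
AKI = (97.1 + 94.0) / 2
AKI = 191.1 / 2 = 95.55


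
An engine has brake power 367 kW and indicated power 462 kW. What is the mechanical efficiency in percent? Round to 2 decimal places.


eta_mech = (BP / IP) * 100
Ratio = 367 / 462 = 0.7944
eta_mech = 0.7944 * 100 = 79.44%


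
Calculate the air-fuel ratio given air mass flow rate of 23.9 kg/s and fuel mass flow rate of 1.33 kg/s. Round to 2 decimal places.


AFR = m_air / m_fuel
AFR = 23.9 / 1.33 = 17.97


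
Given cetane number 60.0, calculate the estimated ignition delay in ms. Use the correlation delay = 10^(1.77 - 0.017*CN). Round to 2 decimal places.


delay = 10^(1.77 - 0.017*CN)
Exponent = 1.77 - 0.017*60.0 = 0.7500
delay = 10^0.7500 = 5.62 ms


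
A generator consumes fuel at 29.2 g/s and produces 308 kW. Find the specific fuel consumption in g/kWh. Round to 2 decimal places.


SFC = (mf / BP) * 3600
Rate = 29.2 / 308 = 0.094805 g/(s*kW)
SFC = 0.094805 * 3600 = 341.30 g/kWh


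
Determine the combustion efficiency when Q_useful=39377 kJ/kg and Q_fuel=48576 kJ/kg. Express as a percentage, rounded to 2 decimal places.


Efficiency = (Q_useful / Q_fuel) * 100
Efficiency = (39377 / 48576) * 100
Efficiency = 0.8106 * 100 = 81.06%


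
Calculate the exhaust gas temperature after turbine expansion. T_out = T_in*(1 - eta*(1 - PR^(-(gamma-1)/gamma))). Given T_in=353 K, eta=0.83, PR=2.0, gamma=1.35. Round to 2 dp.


T_out = T_in * (1 - eta * (1 - PR^(-(gamma-1)/gamma)))
Exponent = -(1.35-1)/1.35 = -0.25925926
PR^exp = 2.0^(-0.25925926) = 0.83551680
Factor = 1 - 0.83*(1 - 0.83551680) = 0.86347894
T_out = 353 * 0.86347894 = 304.81 K


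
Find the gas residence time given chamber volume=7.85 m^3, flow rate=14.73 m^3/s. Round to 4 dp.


tau = V / Q_flow
tau = 7.85 / 14.73 = 0.5329 s


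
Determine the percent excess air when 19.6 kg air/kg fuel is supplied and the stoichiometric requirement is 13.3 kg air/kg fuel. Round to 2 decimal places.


Excess air = actual - stoichiometric = 19.6 - 13.3 = 6.30 kg/kg fuel
Excess air % = (excess / stoich) * 100 = (6.30 / 13.3) * 100 = 47.37%


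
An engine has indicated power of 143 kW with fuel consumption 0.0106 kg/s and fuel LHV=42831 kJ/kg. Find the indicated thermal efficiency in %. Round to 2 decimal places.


eta_ith = (IP / (mf * LHV)) * 100
Denominator = 0.0106 * 42831 = 454.0086 kW
eta_ith = (143 / 454.0086) * 100 = 31.50%


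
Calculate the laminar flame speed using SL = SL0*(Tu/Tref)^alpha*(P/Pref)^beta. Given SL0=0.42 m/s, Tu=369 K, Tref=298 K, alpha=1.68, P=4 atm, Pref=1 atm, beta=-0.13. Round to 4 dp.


SL = SL0 * (Tu/Tref)^alpha * (P/Pref)^beta
T ratio = 369/298 = 1.23825503
(T ratio)^alpha = 1.23825503^1.68 = 1.431927
(P/Pref)^beta = 4^(-0.13) = 0.835088
SL = 0.42 * 1.431927 * 0.835088 = 0.5022 m/s


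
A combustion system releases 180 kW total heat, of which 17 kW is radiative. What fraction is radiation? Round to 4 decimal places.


f_rad = Q_rad / Q_total
f_rad = 17 / 180 = 0.0944


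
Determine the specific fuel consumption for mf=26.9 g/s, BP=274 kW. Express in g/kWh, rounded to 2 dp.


SFC = (mf / BP) * 3600
Rate = 26.9 / 274 = 0.098175 g/(s*kW)
SFC = 0.098175 * 3600 = 353.43 g/kWh


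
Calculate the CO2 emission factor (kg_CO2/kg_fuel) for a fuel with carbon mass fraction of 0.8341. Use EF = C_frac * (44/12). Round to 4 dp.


EF = C_frac * (M_CO2 / M_C)
EF = 0.8341 * (44/12)
EF = 0.8341 * 3.666667 = 3.0584 kg_CO2/kg_fuel


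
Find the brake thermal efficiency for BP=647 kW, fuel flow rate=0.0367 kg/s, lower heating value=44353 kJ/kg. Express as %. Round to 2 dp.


eta_BTE = (BP / (mf * LHV)) * 100
Denominator = 0.0367 * 44353 = 1627.7551 kW
eta_BTE = (647 / 1627.7551) * 100 = 39.75%


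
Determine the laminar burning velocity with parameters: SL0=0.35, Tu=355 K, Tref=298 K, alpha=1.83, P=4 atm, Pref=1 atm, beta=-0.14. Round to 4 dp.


SL = SL0 * (Tu/Tref)^alpha * (P/Pref)^beta
T ratio = 355/298 = 1.19127517
(T ratio)^alpha = 1.19127517^1.83 = 1.377533
(P/Pref)^beta = 4^(-0.14) = 0.823591
SL = 0.35 * 1.377533 * 0.823591 = 0.3971 m/s


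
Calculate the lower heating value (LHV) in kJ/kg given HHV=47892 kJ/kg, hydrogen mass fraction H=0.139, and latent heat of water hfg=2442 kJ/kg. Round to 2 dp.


LHV = HHV - hfg * 9 * H
Water correction = 2442 * 9 * 0.139 = 3054.942 kJ/kg
LHV = 47892 - 3054.942 = 44837.06 kJ/kg


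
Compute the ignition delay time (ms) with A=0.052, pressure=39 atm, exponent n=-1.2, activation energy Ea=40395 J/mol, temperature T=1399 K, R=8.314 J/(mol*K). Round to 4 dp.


tau = A * P^n * exp(Ea/(R*T))
P^n = 39^(-1.2) = 0.01232317
Ea/(R*T) = 40395/(8.314*1399) = 3.472961
exp(Ea/(R*T)) = 32.232033
tau = 0.052 * 0.01232317 * 32.232033 = 0.0207 ms


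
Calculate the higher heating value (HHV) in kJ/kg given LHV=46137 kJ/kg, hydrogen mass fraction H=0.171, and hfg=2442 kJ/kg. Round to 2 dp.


HHV = LHV + hfg * 9 * H
Water addition = 2442 * 9 * 0.171 = 3758.238 kJ/kg
HHV = 46137 + 3758.238 = 49895.24 kJ/kg


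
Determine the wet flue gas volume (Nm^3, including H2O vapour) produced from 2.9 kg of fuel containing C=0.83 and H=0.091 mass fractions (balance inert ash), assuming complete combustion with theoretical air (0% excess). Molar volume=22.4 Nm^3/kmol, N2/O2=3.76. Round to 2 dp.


Per kg fuel: CO2 = (C/12 kmol)*22.4 = (0.83/12)*22.4 = 1.54933 Nm^3
Per kg fuel: H2O = (H/2 kmol)*22.4 = (0.091/2)*22.4 = 1.01920 Nm^3
O2 needed per kg fuel = C/12 + H/4 = 0.83/12 + 0.091/4 = 0.09191667 kmol
Per kg fuel: N2 = O2*3.76*22.4 = 0.09191667*3.76*22.4 = 7.74159 Nm^3
Total per kg = 1.54933 + 1.01920 + 7.74159 = 10.31012 Nm^3
Total = 10.31012 * 2.9 = 29.90 Nm^3


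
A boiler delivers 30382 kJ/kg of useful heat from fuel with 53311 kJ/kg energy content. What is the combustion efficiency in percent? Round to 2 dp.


Efficiency = (Q_useful / Q_fuel) * 100
Efficiency = (30382 / 53311) * 100
Efficiency = 0.5699 * 100 = 56.99%


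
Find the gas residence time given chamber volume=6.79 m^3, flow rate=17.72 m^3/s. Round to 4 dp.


tau = V / Q_flow
tau = 6.79 / 17.72 = 0.3832 s


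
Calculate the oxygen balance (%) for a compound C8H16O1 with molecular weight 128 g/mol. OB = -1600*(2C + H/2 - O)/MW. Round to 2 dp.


OB = -1600 * (2C + H/2 - O) / MW
Inner = 2*8 + 16/2 - 1 = 23.00
OB = -1600 * 23.00 / 128 = -287.50%


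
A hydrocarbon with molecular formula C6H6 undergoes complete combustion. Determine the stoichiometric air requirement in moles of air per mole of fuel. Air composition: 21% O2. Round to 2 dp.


Balanced combustion: C6H6 + 7.5 O2 -> 6 CO2 + 3 H2O
O2 needed = C + H/4 = 6 + 6/4 = 7.50 moles
Air moles = O2 / 0.21 = 7.50 / 0.21 = 35.71 moles air


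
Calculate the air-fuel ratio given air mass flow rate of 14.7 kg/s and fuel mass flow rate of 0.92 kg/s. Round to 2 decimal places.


AFR = m_air / m_fuel
AFR = 14.7 / 0.92 = 15.98


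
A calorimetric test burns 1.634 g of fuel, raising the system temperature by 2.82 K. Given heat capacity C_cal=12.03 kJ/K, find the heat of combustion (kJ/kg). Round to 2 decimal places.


Hc = C_cal * delta_T / m_fuel
Q_released = 12.03 * 2.82 = 33.9246 kJ
m_fuel = 1.634 g = 1.634/1000 kg = 0.001634 kg
Hc = 33.9246 / 0.001634 = 20761.69 kJ/kg


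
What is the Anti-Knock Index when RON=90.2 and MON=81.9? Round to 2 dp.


AKI = (RON + MON) / 2
AKI = (90.2 + 81.9) / 2
AKI = 172.1 / 2 = 86.05


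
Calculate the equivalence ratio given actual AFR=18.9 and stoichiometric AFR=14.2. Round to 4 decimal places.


phi = AFR_stoich / AFR_actual
phi = 14.2 / 18.9 = 0.7513


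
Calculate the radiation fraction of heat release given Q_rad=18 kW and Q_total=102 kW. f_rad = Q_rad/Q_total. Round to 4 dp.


f_rad = Q_rad / Q_total
f_rad = 18 / 102 = 0.1765


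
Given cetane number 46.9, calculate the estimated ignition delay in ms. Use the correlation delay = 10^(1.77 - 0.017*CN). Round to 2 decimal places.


delay = 10^(1.77 - 0.017*CN)
Exponent = 1.77 - 0.017*46.9 = 0.9727
delay = 10^0.9727 = 9.39 ms


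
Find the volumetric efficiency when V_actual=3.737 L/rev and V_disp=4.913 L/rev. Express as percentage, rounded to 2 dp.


eta_v = (V_actual / V_disp) * 100
Ratio = 3.737 / 4.913 = 0.7606
eta_v = 0.7606 * 100 = 76.06%


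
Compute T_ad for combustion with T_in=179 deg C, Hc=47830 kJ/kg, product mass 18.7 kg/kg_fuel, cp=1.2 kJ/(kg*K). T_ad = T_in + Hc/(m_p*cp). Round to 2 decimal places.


T_ad = T_in + Hc / (m_p * cp)
Denominator = 18.7 * 1.2 = 22.4400
Temperature rise = 47830 / 22.4400 = 2131.46 K
T_ad = 179 + 2131.46 = 2310.46 deg C


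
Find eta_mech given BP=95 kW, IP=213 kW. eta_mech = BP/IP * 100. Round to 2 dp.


eta_mech = (BP / IP) * 100
Ratio = 95 / 213 = 0.4460
eta_mech = 0.4460 * 100 = 44.60%


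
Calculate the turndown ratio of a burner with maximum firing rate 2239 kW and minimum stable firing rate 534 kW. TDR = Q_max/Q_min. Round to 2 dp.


TDR = Q_max / Q_min
TDR = 2239 / 534 = 4.19


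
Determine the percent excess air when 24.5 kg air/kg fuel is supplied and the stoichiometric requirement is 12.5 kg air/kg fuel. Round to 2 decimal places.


Excess air = actual - stoichiometric = 24.5 - 12.5 = 12.00 kg/kg fuel
Excess air % = (excess / stoich) * 100 = (12.00 / 12.5) * 100 = 96.00%


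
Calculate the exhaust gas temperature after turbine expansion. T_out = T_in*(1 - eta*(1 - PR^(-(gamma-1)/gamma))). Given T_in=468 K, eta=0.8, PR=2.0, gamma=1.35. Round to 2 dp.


T_out = T_in * (1 - eta * (1 - PR^(-(gamma-1)/gamma)))
Exponent = -(1.35-1)/1.35 = -0.25925926
PR^exp = 2.0^(-0.25925926) = 0.83551680
Factor = 1 - 0.8*(1 - 0.83551680) = 0.86841344
T_out = 468 * 0.86841344 = 406.42 K


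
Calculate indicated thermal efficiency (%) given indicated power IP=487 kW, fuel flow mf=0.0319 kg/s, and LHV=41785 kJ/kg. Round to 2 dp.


eta_ith = (IP / (mf * LHV)) * 100
Denominator = 0.0319 * 41785 = 1332.9415 kW
eta_ith = (487 / 1332.9415) * 100 = 36.54%


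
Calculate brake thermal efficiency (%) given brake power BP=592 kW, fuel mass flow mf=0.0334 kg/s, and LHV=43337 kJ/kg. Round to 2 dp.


eta_BTE = (BP / (mf * LHV)) * 100
Denominator = 0.0334 * 43337 = 1447.4558 kW
eta_BTE = (592 / 1447.4558) * 100 = 40.90%


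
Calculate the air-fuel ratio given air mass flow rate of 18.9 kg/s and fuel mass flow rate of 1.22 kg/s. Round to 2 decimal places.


AFR = m_air / m_fuel
AFR = 18.9 / 1.22 = 15.49


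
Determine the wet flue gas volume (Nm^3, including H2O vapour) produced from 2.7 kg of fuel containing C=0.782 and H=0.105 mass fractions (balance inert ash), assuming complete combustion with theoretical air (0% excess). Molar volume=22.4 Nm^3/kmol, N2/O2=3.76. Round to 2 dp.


Per kg fuel: CO2 = (C/12 kmol)*22.4 = (0.782/12)*22.4 = 1.45973 Nm^3
Per kg fuel: H2O = (H/2 kmol)*22.4 = (0.105/2)*22.4 = 1.17600 Nm^3
O2 needed per kg fuel = C/12 + H/4 = 0.782/12 + 0.105/4 = 0.09141667 kmol
Per kg fuel: N2 = O2*3.76*22.4 = 0.09141667*3.76*22.4 = 7.69948 Nm^3
Total per kg = 1.45973 + 1.17600 + 7.69948 = 10.33521 Nm^3
Total = 10.33521 * 2.7 = 27.91 Nm^3


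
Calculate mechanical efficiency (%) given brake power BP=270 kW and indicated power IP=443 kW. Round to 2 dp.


eta_mech = (BP / IP) * 100
Ratio = 270 / 443 = 0.6095
eta_mech = 0.6095 * 100 = 60.95%


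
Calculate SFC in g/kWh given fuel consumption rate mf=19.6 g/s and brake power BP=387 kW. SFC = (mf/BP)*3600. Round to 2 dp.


SFC = (mf / BP) * 3600
Rate = 19.6 / 387 = 0.050646 g/(s*kW)
SFC = 0.050646 * 3600 = 182.33 g/kWh


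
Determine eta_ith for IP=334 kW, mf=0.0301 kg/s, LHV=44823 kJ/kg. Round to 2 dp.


eta_ith = (IP / (mf * LHV)) * 100
Denominator = 0.0301 * 44823 = 1349.1723 kW
eta_ith = (334 / 1349.1723) * 100 = 24.76%


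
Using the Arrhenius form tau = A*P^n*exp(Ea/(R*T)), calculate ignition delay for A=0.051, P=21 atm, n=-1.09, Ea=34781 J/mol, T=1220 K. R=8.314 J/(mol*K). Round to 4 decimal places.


tau = A * P^n * exp(Ea/(R*T))
P^n = 21^(-1.09) = 0.03620604
Ea/(R*T) = 34781/(8.314*1220) = 3.429037
exp(Ea/(R*T)) = 30.846933
tau = 0.051 * 0.03620604 * 30.846933 = 0.0570 ms


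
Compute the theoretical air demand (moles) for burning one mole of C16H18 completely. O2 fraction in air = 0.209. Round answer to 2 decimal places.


Balanced combustion: C16H18 + 20.5 O2 -> 16 CO2 + 9 H2O
O2 needed = C + H/4 = 16 + 18/4 = 20.50 moles
Air moles = O2 / 0.209 = 20.50 / 0.209 = 98.09 moles air


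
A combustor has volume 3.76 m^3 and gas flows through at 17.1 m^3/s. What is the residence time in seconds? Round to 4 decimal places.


tau = V / Q_flow
tau = 3.76 / 17.1 = 0.2199 s


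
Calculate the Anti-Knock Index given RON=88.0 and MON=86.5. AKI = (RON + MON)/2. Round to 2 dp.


AKI = (RON + MON) / 2
AKI = (88.0 + 86.5) / 2
AKI = 174.5 / 2 = 87.25


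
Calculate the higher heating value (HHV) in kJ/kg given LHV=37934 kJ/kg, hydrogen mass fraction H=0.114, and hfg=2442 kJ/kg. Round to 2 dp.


HHV = LHV + hfg * 9 * H
Water addition = 2442 * 9 * 0.114 = 2505.492 kJ/kg
HHV = 37934 + 2505.492 = 40439.49 kJ/kg


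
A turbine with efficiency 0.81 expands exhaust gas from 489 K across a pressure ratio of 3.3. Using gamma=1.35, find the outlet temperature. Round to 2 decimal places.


T_out = T_in * (1 - eta * (1 - PR^(-(gamma-1)/gamma)))
Exponent = -(1.35-1)/1.35 = -0.25925926
PR^exp = 3.3^(-0.25925926) = 0.73378775
Factor = 1 - 0.81*(1 - 0.73378775) = 0.78436808
T_out = 489 * 0.78436808 = 383.56 K


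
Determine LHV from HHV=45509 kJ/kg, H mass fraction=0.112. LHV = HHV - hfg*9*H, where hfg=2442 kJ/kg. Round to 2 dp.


LHV = HHV - hfg * 9 * H
Water correction = 2442 * 9 * 0.112 = 2461.536 kJ/kg
LHV = 45509 - 2461.536 = 43047.46 kJ/kg


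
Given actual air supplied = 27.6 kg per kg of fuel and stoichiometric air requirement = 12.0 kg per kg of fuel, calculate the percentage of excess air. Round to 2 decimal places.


Excess air = actual - stoichiometric = 27.6 - 12.0 = 15.60 kg/kg fuel
Excess air % = (excess / stoich) * 100 = (15.60 / 12.0) * 100 = 130.00%


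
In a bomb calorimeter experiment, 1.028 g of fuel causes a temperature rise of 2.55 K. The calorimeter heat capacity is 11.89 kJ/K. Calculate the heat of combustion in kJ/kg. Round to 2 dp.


Hc = C_cal * delta_T / m_fuel
Q_released = 11.89 * 2.55 = 30.3195 kJ
m_fuel = 1.028 g = 1.028/1000 kg = 0.001028 kg
Hc = 30.3195 / 0.001028 = 29493.68 kJ/kg


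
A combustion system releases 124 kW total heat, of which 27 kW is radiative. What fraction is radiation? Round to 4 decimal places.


f_rad = Q_rad / Q_total
f_rad = 27 / 124 = 0.2177


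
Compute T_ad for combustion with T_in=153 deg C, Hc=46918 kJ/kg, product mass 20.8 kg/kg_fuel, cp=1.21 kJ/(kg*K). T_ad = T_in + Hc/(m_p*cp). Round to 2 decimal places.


T_ad = T_in + Hc / (m_p * cp)
Denominator = 20.8 * 1.21 = 25.1680
Temperature rise = 46918 / 25.1680 = 1864.19 K
T_ad = 153 + 1864.19 = 2017.19 deg C


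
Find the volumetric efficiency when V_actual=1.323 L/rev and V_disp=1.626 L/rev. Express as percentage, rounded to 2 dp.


eta_v = (V_actual / V_disp) * 100
Ratio = 1.323 / 1.626 = 0.8137
eta_v = 0.8137 * 100 = 81.37%


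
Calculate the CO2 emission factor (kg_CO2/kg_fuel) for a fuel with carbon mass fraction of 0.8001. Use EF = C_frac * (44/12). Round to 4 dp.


EF = C_frac * (M_CO2 / M_C)
EF = 0.8001 * (44/12)
EF = 0.8001 * 3.666667 = 2.9337 kg_CO2/kg_fuel


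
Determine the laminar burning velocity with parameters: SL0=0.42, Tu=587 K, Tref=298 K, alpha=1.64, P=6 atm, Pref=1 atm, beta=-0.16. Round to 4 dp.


SL = SL0 * (Tu/Tref)^alpha * (P/Pref)^beta
T ratio = 587/298 = 1.96979866
(T ratio)^alpha = 1.96979866^1.64 = 3.039848
(P/Pref)^beta = 6^(-0.16) = 0.750751
SL = 0.42 * 3.039848 * 0.750751 = 0.9585 m/s


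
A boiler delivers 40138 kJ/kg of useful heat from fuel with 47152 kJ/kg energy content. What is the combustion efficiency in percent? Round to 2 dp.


Efficiency = (Q_useful / Q_fuel) * 100
Efficiency = (40138 / 47152) * 100
Efficiency = 0.8512 * 100 = 85.12%


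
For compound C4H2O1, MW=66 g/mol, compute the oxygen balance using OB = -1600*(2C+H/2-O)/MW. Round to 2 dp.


OB = -1600 * (2C + H/2 - O) / MW
Inner = 2*4 + 2/2 - 1 = 8.00
OB = -1600 * 8.00 / 66 = -193.94%


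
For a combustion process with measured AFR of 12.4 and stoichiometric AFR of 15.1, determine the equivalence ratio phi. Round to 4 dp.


phi = AFR_stoich / AFR_actual
phi = 15.1 / 12.4 = 1.2177


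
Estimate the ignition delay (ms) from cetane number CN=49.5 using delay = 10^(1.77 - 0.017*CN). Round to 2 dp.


delay = 10^(1.77 - 0.017*CN)
Exponent = 1.77 - 0.017*49.5 = 0.9285
delay = 10^0.9285 = 8.48 ms


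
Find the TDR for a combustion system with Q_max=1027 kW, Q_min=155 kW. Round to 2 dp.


TDR = Q_max / Q_min
TDR = 1027 / 155 = 6.63


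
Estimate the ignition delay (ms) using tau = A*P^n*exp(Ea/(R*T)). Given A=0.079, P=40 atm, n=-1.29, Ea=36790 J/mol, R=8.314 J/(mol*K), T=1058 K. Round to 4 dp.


tau = A * P^n * exp(Ea/(R*T))
P^n = 40^(-1.29) = 0.00857714
Ea/(R*T) = 36790/(8.314*1058) = 4.182482
exp(Ea/(R*T)) = 65.528305
tau = 0.079 * 0.00857714 * 65.528305 = 0.0444 ms


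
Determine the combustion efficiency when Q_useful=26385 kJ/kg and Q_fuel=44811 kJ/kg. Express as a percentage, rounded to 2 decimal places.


Efficiency = (Q_useful / Q_fuel) * 100
Efficiency = (26385 / 44811) * 100
Efficiency = 0.5888 * 100 = 58.88%


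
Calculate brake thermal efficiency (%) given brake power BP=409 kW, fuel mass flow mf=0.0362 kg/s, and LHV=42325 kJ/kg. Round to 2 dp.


eta_BTE = (BP / (mf * LHV)) * 100
Denominator = 0.0362 * 42325 = 1532.1650 kW
eta_BTE = (409 / 1532.1650) * 100 = 26.69%


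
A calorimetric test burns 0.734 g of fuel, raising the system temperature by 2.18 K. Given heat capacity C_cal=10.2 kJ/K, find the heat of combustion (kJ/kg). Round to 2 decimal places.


Hc = C_cal * delta_T / m_fuel
Q_released = 10.2 * 2.18 = 22.2360 kJ
m_fuel = 0.734 g = 0.734/1000 kg = 0.000734 kg
Hc = 22.2360 / 0.000734 = 30294.28 kJ/kg


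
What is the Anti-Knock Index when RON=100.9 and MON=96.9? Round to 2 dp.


AKI = (RON + MON) / 2
AKI = (100.9 + 96.9) / 2
AKI = 197.8 / 2 = 98.90


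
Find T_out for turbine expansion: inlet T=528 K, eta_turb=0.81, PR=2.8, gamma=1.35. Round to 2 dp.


T_out = T_in * (1 - eta * (1 - PR^(-(gamma-1)/gamma)))
Exponent = -(1.35-1)/1.35 = -0.25925926
PR^exp = 2.8^(-0.25925926) = 0.76572026
Factor = 1 - 0.81*(1 - 0.76572026) = 0.81023341
T_out = 528 * 0.81023341 = 427.80 K


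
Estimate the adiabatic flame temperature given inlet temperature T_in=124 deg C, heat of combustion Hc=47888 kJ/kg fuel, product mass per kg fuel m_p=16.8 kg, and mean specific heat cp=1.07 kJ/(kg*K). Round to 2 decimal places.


T_ad = T_in + Hc / (m_p * cp)
Denominator = 16.8 * 1.07 = 17.9760
Temperature rise = 47888 / 17.9760 = 2664.00 K
T_ad = 124 + 2664.00 = 2788.00 deg C


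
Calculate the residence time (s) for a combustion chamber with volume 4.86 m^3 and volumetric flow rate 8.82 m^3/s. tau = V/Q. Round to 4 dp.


tau = V / Q_flow
tau = 4.86 / 8.82 = 0.5510 s


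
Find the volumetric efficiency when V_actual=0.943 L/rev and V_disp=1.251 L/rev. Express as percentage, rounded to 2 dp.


eta_v = (V_actual / V_disp) * 100
Ratio = 0.943 / 1.251 = 0.7538
eta_v = 0.7538 * 100 = 75.38%


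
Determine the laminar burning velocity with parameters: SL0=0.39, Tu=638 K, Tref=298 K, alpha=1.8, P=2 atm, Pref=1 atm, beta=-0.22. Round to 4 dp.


SL = SL0 * (Tu/Tref)^alpha * (P/Pref)^beta
T ratio = 638/298 = 2.14093960
(T ratio)^alpha = 2.14093960^1.8 = 3.936298
(P/Pref)^beta = 2^(-0.22) = 0.858565
SL = 0.39 * 3.936298 * 0.858565 = 1.3180 m/s


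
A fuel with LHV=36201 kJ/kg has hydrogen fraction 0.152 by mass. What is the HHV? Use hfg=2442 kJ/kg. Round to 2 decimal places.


HHV = LHV + hfg * 9 * H
Water addition = 2442 * 9 * 0.152 = 3340.656 kJ/kg
HHV = 36201 + 3340.656 = 39541.66 kJ/kg


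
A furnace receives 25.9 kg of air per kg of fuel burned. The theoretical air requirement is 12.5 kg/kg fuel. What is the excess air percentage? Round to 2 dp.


Excess air = actual - stoichiometric = 25.9 - 12.5 = 13.40 kg/kg fuel
Excess air % = (excess / stoich) * 100 = (13.40 / 12.5) * 100 = 107.20%


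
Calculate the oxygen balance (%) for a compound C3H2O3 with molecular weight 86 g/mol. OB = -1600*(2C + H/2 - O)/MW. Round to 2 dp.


OB = -1600 * (2C + H/2 - O) / MW
Inner = 2*3 + 2/2 - 3 = 4.00
OB = -1600 * 4.00 / 86 = -74.42%


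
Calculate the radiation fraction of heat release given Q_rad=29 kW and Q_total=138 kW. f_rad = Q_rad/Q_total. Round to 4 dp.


f_rad = Q_rad / Q_total
f_rad = 29 / 138 = 0.2101


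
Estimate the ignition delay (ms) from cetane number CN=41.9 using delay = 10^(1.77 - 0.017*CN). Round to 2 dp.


delay = 10^(1.77 - 0.017*CN)
Exponent = 1.77 - 0.017*41.9 = 1.0577
delay = 10^1.0577 = 11.42 ms


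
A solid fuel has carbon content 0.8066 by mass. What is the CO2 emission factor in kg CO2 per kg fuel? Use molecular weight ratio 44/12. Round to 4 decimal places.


EF = C_frac * (M_CO2 / M_C)
EF = 0.8066 * (44/12)
EF = 0.8066 * 3.666667 = 2.9575 kg_CO2/kg_fuel


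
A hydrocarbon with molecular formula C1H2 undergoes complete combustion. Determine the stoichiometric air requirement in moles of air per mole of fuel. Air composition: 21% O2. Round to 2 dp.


Balanced combustion: C1H2 + 1.5 O2 -> 1 CO2 + 1 H2O
O2 needed = C + H/4 = 1 + 2/4 = 1.50 moles
Air moles = O2 / 0.21 = 1.50 / 0.21 = 7.14 moles air


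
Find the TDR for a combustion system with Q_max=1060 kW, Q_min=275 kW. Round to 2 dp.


TDR = Q_max / Q_min
TDR = 1060 / 275 = 3.85


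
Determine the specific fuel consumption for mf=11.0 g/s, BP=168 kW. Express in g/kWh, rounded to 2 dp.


SFC = (mf / BP) * 3600
Rate = 11.0 / 168 = 0.065476 g/(s*kW)
SFC = 0.065476 * 3600 = 235.71 g/kWh


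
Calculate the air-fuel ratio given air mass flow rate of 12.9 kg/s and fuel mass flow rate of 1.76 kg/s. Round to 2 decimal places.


AFR = m_air / m_fuel
AFR = 12.9 / 1.76 = 7.33


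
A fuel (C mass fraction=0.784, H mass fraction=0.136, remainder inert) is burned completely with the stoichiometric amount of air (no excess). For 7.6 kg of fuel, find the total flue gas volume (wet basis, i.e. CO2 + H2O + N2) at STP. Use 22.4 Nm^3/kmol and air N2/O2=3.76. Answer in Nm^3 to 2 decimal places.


Per kg fuel: CO2 = (C/12 kmol)*22.4 = (0.784/12)*22.4 = 1.46347 Nm^3
Per kg fuel: H2O = (H/2 kmol)*22.4 = (0.136/2)*22.4 = 1.52320 Nm^3
O2 needed per kg fuel = C/12 + H/4 = 0.784/12 + 0.136/4 = 0.09933333 kmol
Per kg fuel: N2 = O2*3.76*22.4 = 0.09933333*3.76*22.4 = 8.36625 Nm^3
Total per kg = 1.46347 + 1.52320 + 8.36625 = 11.35292 Nm^3
Total = 11.35292 * 7.6 = 86.28 Nm^3


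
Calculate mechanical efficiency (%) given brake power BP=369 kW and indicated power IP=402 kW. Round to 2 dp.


eta_mech = (BP / IP) * 100
Ratio = 369 / 402 = 0.9179
eta_mech = 0.9179 * 100 = 91.79%


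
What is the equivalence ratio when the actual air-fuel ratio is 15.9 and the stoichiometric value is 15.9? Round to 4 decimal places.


phi = AFR_stoich / AFR_actual
phi = 15.9 / 15.9 = 1.0000


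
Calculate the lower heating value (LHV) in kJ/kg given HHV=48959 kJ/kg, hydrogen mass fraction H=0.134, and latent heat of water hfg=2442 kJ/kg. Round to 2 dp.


LHV = HHV - hfg * 9 * H
Water correction = 2442 * 9 * 0.134 = 2945.052 kJ/kg
LHV = 48959 - 2945.052 = 46013.95 kJ/kg


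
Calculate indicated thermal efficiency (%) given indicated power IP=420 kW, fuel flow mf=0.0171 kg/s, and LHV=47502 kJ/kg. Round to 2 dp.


eta_ith = (IP / (mf * LHV)) * 100
Denominator = 0.0171 * 47502 = 812.2842 kW
eta_ith = (420 / 812.2842) * 100 = 51.71%


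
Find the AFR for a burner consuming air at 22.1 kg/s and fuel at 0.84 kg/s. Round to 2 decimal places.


AFR = m_air / m_fuel
AFR = 22.1 / 0.84 = 26.31


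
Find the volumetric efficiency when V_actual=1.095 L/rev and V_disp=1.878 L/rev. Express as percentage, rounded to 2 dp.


eta_v = (V_actual / V_disp) * 100
Ratio = 1.095 / 1.878 = 0.5831
eta_v = 0.5831 * 100 = 58.31%


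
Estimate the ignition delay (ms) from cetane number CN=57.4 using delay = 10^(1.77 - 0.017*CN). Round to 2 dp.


delay = 10^(1.77 - 0.017*CN)
Exponent = 1.77 - 0.017*57.4 = 0.7942
delay = 10^0.7942 = 6.23 ms


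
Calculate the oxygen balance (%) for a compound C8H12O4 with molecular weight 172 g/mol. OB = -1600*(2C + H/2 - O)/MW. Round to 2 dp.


OB = -1600 * (2C + H/2 - O) / MW
Inner = 2*8 + 12/2 - 4 = 18.00
OB = -1600 * 18.00 / 172 = -167.44%


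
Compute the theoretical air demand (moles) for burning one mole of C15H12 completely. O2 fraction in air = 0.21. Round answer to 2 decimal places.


Balanced combustion: C15H12 + 18 O2 -> 15 CO2 + 6 H2O
O2 needed = C + H/4 = 15 + 12/4 = 18.00 moles
Air moles = O2 / 0.21 = 18.00 / 0.21 = 85.71 moles air


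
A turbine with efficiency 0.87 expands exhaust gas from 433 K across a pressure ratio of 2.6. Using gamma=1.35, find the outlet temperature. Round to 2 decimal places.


T_out = T_in * (1 - eta * (1 - PR^(-(gamma-1)/gamma)))
Exponent = -(1.35-1)/1.35 = -0.25925926
PR^exp = 2.6^(-0.25925926) = 0.78057442
Factor = 1 - 0.87*(1 - 0.78057442) = 0.80909975
T_out = 433 * 0.80909975 = 350.34 K


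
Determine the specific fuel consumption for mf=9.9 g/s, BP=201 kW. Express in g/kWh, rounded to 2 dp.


SFC = (mf / BP) * 3600
Rate = 9.9 / 201 = 0.049254 g/(s*kW)
SFC = 0.049254 * 3600 = 177.31 g/kWh


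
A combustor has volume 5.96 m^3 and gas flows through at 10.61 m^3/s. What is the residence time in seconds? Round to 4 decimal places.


tau = V / Q_flow
tau = 5.96 / 10.61 = 0.5617 s


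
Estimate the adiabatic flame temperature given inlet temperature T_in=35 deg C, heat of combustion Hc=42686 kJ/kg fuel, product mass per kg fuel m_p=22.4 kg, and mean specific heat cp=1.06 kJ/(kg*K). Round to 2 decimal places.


T_ad = T_in + Hc / (m_p * cp)
Denominator = 22.4 * 1.06 = 23.7440
Temperature rise = 42686 / 23.7440 = 1797.76 K
T_ad = 35 + 1797.76 = 1832.76 deg C


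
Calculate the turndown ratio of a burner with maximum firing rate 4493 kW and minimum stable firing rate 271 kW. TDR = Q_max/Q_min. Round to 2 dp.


TDR = Q_max / Q_min
TDR = 4493 / 271 = 16.58


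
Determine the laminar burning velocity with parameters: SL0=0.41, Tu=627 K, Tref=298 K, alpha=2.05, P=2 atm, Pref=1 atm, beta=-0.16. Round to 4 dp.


SL = SL0 * (Tu/Tref)^alpha * (P/Pref)^beta
T ratio = 627/298 = 2.10402685
(T ratio)^alpha = 2.10402685^2.05 = 4.594678
(P/Pref)^beta = 2^(-0.16) = 0.895025
SL = 0.41 * 4.594678 * 0.895025 = 1.6861 m/s


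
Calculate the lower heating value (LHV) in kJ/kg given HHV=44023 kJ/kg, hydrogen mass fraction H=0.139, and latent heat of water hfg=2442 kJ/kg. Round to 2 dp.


LHV = HHV - hfg * 9 * H
Water correction = 2442 * 9 * 0.139 = 3054.942 kJ/kg
LHV = 44023 - 3054.942 = 40968.06 kJ/kg


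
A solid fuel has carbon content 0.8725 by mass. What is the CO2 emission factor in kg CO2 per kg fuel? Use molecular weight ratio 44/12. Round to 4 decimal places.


EF = C_frac * (M_CO2 / M_C)
EF = 0.8725 * (44/12)
EF = 0.8725 * 3.666667 = 3.1992 kg_CO2/kg_fuel


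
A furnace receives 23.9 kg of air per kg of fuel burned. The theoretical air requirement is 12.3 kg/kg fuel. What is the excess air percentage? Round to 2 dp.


Excess air = actual - stoichiometric = 23.9 - 12.3 = 11.60 kg/kg fuel
Excess air % = (excess / stoich) * 100 = (11.60 / 12.3) * 100 = 94.31%


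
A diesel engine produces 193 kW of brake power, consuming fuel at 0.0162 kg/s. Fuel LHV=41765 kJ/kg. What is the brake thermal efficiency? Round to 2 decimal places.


eta_BTE = (BP / (mf * LHV)) * 100
Denominator = 0.0162 * 41765 = 676.5930 kW
eta_BTE = (193 / 676.5930) * 100 = 28.53%


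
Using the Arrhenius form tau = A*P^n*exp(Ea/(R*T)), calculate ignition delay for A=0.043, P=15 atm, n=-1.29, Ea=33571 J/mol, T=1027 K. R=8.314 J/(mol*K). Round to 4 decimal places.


tau = A * P^n * exp(Ea/(R*T))
P^n = 15^(-1.29) = 0.03039781
Ea/(R*T) = 33571/(8.314*1027) = 3.931731
exp(Ea/(R*T)) = 50.995182
tau = 0.043 * 0.03039781 * 50.995182 = 0.0667 ms


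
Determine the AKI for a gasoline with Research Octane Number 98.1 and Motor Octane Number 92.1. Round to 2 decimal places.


AKI = (RON + MON) / 2
AKI = (98.1 + 92.1) / 2
AKI = 190.2 / 2 = 95.10


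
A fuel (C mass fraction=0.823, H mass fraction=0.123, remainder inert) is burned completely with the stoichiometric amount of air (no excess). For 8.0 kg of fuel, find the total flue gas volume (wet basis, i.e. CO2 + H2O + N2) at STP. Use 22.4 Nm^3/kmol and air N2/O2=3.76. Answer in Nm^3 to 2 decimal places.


Per kg fuel: CO2 = (C/12 kmol)*22.4 = (0.823/12)*22.4 = 1.53627 Nm^3
Per kg fuel: H2O = (H/2 kmol)*22.4 = (0.123/2)*22.4 = 1.37760 Nm^3
O2 needed per kg fuel = C/12 + H/4 = 0.823/12 + 0.123/4 = 0.09933333 kmol
Per kg fuel: N2 = O2*3.76*22.4 = 0.09933333*3.76*22.4 = 8.36625 Nm^3
Total per kg = 1.53627 + 1.37760 + 8.36625 = 11.28012 Nm^3
Total = 11.28012 * 8.0 = 90.24 Nm^3


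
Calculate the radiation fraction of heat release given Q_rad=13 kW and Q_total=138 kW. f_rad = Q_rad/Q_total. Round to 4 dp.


f_rad = Q_rad / Q_total
f_rad = 13 / 138 = 0.0942


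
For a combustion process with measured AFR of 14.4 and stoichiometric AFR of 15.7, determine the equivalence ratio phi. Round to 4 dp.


phi = AFR_stoich / AFR_actual
phi = 15.7 / 14.4 = 1.0903


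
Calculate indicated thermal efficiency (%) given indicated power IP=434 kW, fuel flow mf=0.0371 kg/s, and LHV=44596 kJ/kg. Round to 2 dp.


eta_ith = (IP / (mf * LHV)) * 100
Denominator = 0.0371 * 44596 = 1654.5116 kW
eta_ith = (434 / 1654.5116) * 100 = 26.23%


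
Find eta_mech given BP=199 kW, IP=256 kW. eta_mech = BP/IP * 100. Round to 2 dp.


eta_mech = (BP / IP) * 100
Ratio = 199 / 256 = 0.7773
eta_mech = 0.7773 * 100 = 77.73%


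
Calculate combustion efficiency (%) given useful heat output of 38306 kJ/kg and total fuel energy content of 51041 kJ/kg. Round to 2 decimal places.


Efficiency = (Q_useful / Q_fuel) * 100
Efficiency = (38306 / 51041) * 100
Efficiency = 0.7505 * 100 = 75.05%


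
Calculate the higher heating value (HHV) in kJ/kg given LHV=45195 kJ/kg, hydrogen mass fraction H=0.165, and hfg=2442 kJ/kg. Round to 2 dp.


HHV = LHV + hfg * 9 * H
Water addition = 2442 * 9 * 0.165 = 3626.370 kJ/kg
HHV = 45195 + 3626.370 = 48821.37 kJ/kg


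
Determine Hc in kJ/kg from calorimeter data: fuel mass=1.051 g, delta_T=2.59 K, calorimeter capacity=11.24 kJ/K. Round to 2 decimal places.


Hc = C_cal * delta_T / m_fuel
Q_released = 11.24 * 2.59 = 29.1116 kJ
m_fuel = 1.051 g = 1.051/1000 kg = 0.001051 kg
Hc = 29.1116 / 0.001051 = 27698.95 kJ/kg


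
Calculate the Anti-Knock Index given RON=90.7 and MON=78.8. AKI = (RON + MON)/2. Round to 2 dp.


AKI = (RON + MON) / 2
AKI = (90.7 + 78.8) / 2
AKI = 169.5 / 2 = 84.75


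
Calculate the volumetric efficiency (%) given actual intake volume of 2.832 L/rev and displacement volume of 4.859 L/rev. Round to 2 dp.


eta_v = (V_actual / V_disp) * 100
Ratio = 2.832 / 4.859 = 0.5828
eta_v = 0.5828 * 100 = 58.28%


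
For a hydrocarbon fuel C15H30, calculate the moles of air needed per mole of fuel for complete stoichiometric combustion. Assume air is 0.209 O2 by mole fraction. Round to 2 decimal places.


Balanced combustion: C15H30 + 22.5 O2 -> 15 CO2 + 15 H2O
O2 needed = C + H/4 = 15 + 30/4 = 22.50 moles
Air moles = O2 / 0.209 = 22.50 / 0.209 = 107.66 moles air


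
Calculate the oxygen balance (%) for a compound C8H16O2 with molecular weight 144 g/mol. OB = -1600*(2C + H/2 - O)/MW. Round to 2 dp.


OB = -1600 * (2C + H/2 - O) / MW
Inner = 2*8 + 16/2 - 2 = 22.00
OB = -1600 * 22.00 / 144 = -244.44%


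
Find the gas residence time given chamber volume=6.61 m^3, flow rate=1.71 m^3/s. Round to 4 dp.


tau = V / Q_flow
tau = 6.61 / 1.71 = 3.8655 s


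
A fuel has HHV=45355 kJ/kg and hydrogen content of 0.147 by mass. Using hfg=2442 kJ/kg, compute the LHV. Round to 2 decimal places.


LHV = HHV - hfg * 9 * H
Water correction = 2442 * 9 * 0.147 = 3230.766 kJ/kg
LHV = 45355 - 3230.766 = 42124.23 kJ/kg


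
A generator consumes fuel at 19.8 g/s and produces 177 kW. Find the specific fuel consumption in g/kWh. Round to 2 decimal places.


SFC = (mf / BP) * 3600
Rate = 19.8 / 177 = 0.111864 g/(s*kW)
SFC = 0.111864 * 3600 = 402.71 g/kWh


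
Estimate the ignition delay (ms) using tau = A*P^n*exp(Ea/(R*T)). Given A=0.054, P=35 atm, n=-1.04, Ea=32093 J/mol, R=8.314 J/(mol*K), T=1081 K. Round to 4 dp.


tau = A * P^n * exp(Ea/(R*T))
P^n = 35^(-1.04) = 0.02478388
Ea/(R*T) = 32093/(8.314*1081) = 3.570875
exp(Ea/(R*T)) = 35.547670
tau = 0.054 * 0.02478388 * 35.547670 = 0.0476 ms
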